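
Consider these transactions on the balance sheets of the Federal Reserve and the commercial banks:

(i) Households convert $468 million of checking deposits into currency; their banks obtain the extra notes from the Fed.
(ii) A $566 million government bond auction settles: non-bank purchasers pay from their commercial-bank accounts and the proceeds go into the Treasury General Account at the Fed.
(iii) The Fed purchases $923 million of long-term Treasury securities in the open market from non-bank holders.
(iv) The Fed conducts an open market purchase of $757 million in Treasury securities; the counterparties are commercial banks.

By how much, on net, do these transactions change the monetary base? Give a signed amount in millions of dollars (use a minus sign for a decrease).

+$1114 million

Fed balance sheet:
  Assets:      Securities +$1680M
  Liabilities: Bank reserves +$646M, Currency in circulation +$468M, Government deposits +$566M
Commercial banking system:
  Assets:      Reserves at CB +$646M, Securities −$757M
  Liabilities: Checkable deposits −$111M
Monetary base = currency + reserves: +$468M + (+$646M) = +$1114 million.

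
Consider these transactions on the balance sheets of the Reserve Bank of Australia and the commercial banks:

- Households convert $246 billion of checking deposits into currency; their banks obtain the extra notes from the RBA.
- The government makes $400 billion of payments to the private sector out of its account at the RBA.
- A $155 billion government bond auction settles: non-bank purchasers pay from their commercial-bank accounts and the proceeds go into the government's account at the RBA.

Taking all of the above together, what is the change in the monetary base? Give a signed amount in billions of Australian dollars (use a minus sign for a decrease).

+$245 billion

RBA balance sheet:
  Assets:      no change
  Liabilities: Bank reserves −$1B, Currency in circulation +$246B, Government deposits −$245B
Commercial banking system:
  Assets:      Reserves at CB −$1B
  Liabilities: Checkable deposits −$1B
Monetary base = currency + reserves: +$246B + (−$1B) = +$245 billion.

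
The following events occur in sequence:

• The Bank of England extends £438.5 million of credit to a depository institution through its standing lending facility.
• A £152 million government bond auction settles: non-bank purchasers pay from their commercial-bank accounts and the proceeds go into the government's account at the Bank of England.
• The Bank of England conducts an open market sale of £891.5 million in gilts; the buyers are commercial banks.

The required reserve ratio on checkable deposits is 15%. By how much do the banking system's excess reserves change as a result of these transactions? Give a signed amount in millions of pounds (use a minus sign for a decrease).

Discount-window loan £438.5 million: reserves +£438.5M, deposits 0.
Government account inflow £152 million: reserves −£152M, deposits −£152M.
OMO sale (to banks) £891.5 million: reserves −£891.5M, deposits 0.
Totals: Δreserves = −£605M, Δdeposits = −£152M.
Δrequired reserves = 15% × −£152M = −£22.8M.
Δexcess reserves = Δreserves − Δrequired = −£605M − (−£22.8M) = -£582.2 million.

-£582.2 million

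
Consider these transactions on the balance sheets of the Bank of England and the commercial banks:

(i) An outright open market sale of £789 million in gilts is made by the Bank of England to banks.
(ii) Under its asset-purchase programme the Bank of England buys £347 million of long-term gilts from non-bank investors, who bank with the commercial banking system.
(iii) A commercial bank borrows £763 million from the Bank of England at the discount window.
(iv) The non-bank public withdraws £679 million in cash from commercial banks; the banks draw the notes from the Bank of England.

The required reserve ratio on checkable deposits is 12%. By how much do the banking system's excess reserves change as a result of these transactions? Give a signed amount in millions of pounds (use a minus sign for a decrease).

OMO sale (to banks) £789 million: reserves −£789M, deposits 0.
Asset purchase (from non-banks) £347 million: reserves +£347M, deposits +£347M.
Discount-window loan £763 million: reserves +£763M, deposits 0.
Currency withdrawal £679 million: reserves −£679M, deposits −£679M.
Totals: Δreserves = −£358M, Δdeposits = −£332M.
Δrequired reserves = 12% × −£332M = −£39.84M.
Δexcess reserves = Δreserves − Δrequired = −£358M − (−£39.84M) = -£318.16 million.

-£318.16 million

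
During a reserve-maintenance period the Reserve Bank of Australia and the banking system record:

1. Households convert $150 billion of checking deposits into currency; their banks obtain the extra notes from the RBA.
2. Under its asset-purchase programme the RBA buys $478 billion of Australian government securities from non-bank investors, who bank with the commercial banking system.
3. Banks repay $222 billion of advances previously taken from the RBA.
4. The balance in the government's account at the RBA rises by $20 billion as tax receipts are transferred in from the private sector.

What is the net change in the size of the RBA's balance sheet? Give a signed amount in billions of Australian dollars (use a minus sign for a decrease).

Currency withdrawal $150 billion: only the composition of liabilities changes → 0.
Asset purchase (from non-banks) $478 billion: an RBA asset is acquired → +$478B.
Discount-window repayment $222 billion: an RBA asset is shed → −$222B.
Government account inflow $20 billion: only the composition of liabilities changes → 0.
Net: 0 + 478 − 222 + 0 = +$256 billion.

+$256 billion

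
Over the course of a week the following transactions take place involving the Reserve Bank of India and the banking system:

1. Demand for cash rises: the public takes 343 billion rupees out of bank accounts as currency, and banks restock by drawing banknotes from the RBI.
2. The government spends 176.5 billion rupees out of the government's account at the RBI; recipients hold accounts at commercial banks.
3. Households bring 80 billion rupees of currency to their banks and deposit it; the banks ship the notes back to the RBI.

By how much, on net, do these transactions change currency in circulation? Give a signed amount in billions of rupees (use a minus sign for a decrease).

+263 billion

Currency withdrawal 343 billion rupees: notes leave the central bank → +343B.
Government spending 176.5 billion rupees: no currency enters or leaves circulation → 0.
Currency deposit 80 billion rupees: notes return to the central bank → −80B.
Net: 343 + 0 − 80 = +263 billion.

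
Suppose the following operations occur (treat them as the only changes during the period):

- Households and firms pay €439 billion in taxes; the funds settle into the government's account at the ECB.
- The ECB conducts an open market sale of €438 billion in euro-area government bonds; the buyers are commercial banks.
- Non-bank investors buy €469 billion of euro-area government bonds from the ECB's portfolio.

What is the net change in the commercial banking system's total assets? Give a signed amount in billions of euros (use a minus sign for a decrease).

-€908 billion

ECB balance sheet:
  Assets:      Securities −€907B
  Liabilities: Bank reserves −€1346B, Government deposits +€439B
Commercial banking system:
  Assets:      Reserves at CB −€1346B, Securities +€438B
  Liabilities: Checkable deposits −€908B
Change in total bank assets = -€908 billion.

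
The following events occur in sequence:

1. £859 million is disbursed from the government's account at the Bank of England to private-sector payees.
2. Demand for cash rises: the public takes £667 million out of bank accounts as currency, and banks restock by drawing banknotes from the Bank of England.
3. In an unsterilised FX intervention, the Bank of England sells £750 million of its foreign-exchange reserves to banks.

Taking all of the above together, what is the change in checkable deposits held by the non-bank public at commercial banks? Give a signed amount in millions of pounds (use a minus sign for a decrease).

Bank of England balance sheet:
  Assets:      Foreign assets −£750M
  Liabilities: Bank reserves −£558M, Currency in circulation +£667M, Government deposits −£859M
Commercial banking system:
  Assets:      Reserves at CB −£558M, Foreign assets +£750M
  Liabilities: Checkable deposits +£192M
So the change in checkable deposits held by the non-bank public at commercial banks is +£192 million.

+£192 million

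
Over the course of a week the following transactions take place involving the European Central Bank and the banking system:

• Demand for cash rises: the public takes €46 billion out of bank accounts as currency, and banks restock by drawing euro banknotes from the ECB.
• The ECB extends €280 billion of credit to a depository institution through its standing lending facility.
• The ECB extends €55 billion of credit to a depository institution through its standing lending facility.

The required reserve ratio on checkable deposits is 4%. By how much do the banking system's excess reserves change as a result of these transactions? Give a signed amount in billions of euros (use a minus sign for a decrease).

+€290.84 billion

Currency withdrawal €46 billion: reserves −€46B, deposits −€46B.
Discount-window loan €280 billion: reserves +€280B, deposits 0.
Discount-window loan €55 billion: reserves +€55B, deposits 0.
Totals: Δreserves = +€289B, Δdeposits = −€46B.
Δrequired reserves = 4% × −€46B = −€1.84B.
Δexcess reserves = Δreserves − Δrequired = +€289B − (−€1.84B) = +€290.84 billion.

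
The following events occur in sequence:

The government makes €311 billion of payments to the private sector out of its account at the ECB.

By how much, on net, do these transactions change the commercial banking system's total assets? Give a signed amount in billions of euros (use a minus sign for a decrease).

Government spending €311 billion: bank balance sheets expand → +€311B.

+€311 billion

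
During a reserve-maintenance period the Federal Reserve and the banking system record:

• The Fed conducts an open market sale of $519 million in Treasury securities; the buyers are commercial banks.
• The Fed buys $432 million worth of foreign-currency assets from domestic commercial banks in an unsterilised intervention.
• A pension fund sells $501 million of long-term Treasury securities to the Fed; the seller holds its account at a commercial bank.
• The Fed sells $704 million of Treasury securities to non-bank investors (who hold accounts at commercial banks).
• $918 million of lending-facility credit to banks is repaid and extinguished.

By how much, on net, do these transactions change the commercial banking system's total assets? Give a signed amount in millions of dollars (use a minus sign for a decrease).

Fed balance sheet:
  Assets:      Securities −$722M, Loans to banks −$918M, Foreign assets +$432M
  Liabilities: Bank reserves −$1208M
Commercial banking system:
  Assets:      Reserves at CB −$1208M, Securities +$519M, Foreign assets −$432M
  Liabilities: Checkable deposits −$203M, Borrowings from CB −$918M
Change in total bank assets = -$1121 million.

-$1121 million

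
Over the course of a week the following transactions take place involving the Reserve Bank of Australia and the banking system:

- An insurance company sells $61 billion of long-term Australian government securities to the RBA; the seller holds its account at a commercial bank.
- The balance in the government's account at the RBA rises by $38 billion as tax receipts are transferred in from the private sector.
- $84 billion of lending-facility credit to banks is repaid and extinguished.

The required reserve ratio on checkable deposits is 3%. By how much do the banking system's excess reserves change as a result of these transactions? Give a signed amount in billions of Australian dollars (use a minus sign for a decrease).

-$61.69 billion

Asset purchase (from non-banks) $61 billion: reserves +$61B, deposits +$61B.
Government account inflow $38 billion: reserves −$38B, deposits −$38B.
Discount-window repayment $84 billion: reserves −$84B, deposits 0.
Totals: Δreserves = −$61B, Δdeposits = +$23B.
Δrequired reserves = 3% × +$23B = +$0.69B.
Δexcess reserves = Δreserves − Δrequired = −$61B − (+$0.69B) = -$61.69 billion.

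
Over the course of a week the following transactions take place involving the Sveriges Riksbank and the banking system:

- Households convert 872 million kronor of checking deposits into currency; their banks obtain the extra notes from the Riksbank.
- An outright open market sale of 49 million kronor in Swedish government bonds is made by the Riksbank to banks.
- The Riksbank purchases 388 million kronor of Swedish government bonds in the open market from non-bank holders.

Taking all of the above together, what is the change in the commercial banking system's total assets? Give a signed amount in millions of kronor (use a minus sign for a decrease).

-484 million

Riksbank balance sheet:
  Assets:      Securities +339M
  Liabilities: Bank reserves −533M, Currency in circulation +872M
Commercial banking system:
  Assets:      Reserves at CB −533M, Securities +49M
  Liabilities: Checkable deposits −484M
Change in total bank assets = -484 million.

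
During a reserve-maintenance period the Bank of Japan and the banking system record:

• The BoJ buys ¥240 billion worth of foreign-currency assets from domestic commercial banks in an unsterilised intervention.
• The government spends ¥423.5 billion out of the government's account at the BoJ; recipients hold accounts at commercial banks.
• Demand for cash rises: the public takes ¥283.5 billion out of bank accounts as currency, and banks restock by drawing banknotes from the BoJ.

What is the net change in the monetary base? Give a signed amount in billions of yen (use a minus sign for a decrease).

+¥663.5 billion

BoJ balance sheet:
  Assets:      Foreign assets +¥240B
  Liabilities: Bank reserves +¥380B, Currency in circulation +¥283.5B, Government deposits −¥423.5B
Commercial banking system:
  Assets:      Reserves at CB +¥380B, Foreign assets −¥240B
  Liabilities: Checkable deposits +¥140B
Monetary base = currency + reserves: +¥283.5B + (+¥380B) = +¥663.5 billion.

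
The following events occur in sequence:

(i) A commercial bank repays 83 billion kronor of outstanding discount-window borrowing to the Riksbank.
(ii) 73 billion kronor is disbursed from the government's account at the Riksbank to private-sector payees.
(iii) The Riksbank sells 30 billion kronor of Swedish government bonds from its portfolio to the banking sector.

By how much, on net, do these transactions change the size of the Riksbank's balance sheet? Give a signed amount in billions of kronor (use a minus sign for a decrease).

-113 billion

Discount-window repayment 83 billion kronor: a Riksbank asset is shed → −83B.
Government spending 73 billion kronor: only the composition of liabilities changes → 0.
OMO sale (to banks) 30 billion kronor: a Riksbank asset is shed → −30B.
Net: −83 + 0 − 30 = -113 billion.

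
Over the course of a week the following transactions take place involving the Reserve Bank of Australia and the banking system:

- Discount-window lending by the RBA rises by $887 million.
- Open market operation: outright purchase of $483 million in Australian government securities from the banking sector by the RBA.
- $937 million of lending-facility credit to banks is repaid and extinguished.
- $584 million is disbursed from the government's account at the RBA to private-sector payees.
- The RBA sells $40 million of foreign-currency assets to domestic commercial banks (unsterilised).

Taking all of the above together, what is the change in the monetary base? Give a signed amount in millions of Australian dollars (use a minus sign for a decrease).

RBA balance sheet:
  Assets:      Securities +$483M, Loans to banks −$50M, Foreign assets −$40M
  Liabilities: Bank reserves +$977M, Government deposits −$584M
Commercial banking system:
  Assets:      Reserves at CB +$977M, Securities −$483M, Foreign assets +$40M
  Liabilities: Checkable deposits +$584M, Borrowings from CB −$50M
Monetary base = currency + reserves: 0 + (+$977M) = +$977 million.

+$977 million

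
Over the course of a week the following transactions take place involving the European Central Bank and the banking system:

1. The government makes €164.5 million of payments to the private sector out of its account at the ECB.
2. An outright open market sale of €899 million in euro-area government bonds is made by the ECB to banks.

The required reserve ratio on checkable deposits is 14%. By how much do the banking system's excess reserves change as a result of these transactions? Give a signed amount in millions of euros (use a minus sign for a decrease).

Government spending €164.5 million: reserves +€164.5M, deposits +€164.5M.
OMO sale (to banks) €899 million: reserves −€899M, deposits 0.
Totals: Δreserves = −€734.5M, Δdeposits = +€164.5M.
Δrequired reserves = 14% × +€164.5M = +€23.03M.
Δexcess reserves = Δreserves − Δrequired = −€734.5M − (+€23.03M) = -€757.53 million.

-€757.53 million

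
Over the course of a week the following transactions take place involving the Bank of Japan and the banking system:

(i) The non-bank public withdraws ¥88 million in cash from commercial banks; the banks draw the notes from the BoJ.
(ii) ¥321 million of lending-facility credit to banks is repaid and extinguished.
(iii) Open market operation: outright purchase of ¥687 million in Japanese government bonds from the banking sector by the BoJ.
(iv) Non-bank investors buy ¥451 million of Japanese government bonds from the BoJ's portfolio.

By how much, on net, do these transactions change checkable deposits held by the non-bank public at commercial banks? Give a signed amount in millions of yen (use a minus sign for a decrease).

-¥539 million

Currency withdrawal ¥88 million: non-bank counterparties' bank balances fall → −¥88M.
Discount-window repayment ¥321 million: the counterparty is a bank, so public deposits are unchanged → 0.
OMO purchase (from banks) ¥687 million: the counterparty is a bank, so public deposits are unchanged → 0.
Asset sale (to non-banks) ¥451 million: non-bank counterparties' bank balances fall → −¥451M.
Net: −88 + 0 + 0 − 451 = -¥539 million.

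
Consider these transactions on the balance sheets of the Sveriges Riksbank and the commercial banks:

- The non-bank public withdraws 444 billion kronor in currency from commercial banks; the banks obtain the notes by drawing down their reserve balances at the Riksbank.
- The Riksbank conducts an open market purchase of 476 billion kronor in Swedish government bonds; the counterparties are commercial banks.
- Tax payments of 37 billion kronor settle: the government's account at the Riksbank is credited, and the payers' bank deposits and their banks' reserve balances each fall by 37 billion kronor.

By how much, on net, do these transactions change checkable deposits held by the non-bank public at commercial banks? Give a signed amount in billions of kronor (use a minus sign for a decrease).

-481 billion

Riksbank balance sheet:
  Assets:      Securities +476B
  Liabilities: Bank reserves −5B, Currency in circulation +444B, Government deposits +37B
Commercial banking system:
  Assets:      Reserves at CB −5B, Securities −476B
  Liabilities: Checkable deposits −481B
So the change in checkable deposits held by the non-bank public at commercial banks is -481 billion.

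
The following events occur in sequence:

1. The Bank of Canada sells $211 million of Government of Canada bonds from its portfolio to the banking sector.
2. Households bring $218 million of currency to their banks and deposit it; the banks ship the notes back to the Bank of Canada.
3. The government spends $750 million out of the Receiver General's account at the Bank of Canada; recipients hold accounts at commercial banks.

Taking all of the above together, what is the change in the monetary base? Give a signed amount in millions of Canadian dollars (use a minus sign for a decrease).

OMO sale (to banks) $211 million: Bank of Canada balance sheet contracts → −$211M.
Currency deposit $218 million: just a shift between currency and reserves — both are base money → 0.
Government spending $750 million: a non-base liability converts back to reserves → +$750M.
Net: −211 + 0 + 750 = +$539 million.

+$539 million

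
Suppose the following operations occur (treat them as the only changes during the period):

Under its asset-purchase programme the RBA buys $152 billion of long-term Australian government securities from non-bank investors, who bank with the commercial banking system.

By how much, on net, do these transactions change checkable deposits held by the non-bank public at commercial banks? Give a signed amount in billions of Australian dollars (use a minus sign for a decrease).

+$152 billion

RBA balance sheet:
  Assets:      Securities +$152B
  Liabilities: Bank reserves +$152B
Commercial banking system:
  Assets:      Reserves at CB +$152B
  Liabilities: Checkable deposits +$152B
So the change in checkable deposits held by the non-bank public at commercial banks is +$152 billion.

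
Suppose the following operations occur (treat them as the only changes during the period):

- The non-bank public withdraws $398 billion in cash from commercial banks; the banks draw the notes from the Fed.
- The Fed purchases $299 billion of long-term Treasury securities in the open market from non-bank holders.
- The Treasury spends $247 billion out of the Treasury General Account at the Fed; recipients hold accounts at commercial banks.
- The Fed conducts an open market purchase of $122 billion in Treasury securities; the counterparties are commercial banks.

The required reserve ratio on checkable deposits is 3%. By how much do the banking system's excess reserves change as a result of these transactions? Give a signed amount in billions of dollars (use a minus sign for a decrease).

+$265.56 billion

Currency withdrawal $398 billion: reserves −$398B, deposits −$398B.
Asset purchase (from non-banks) $299 billion: reserves +$299B, deposits +$299B.
Government spending $247 billion: reserves +$247B, deposits +$247B.
OMO purchase (from banks) $122 billion: reserves +$122B, deposits 0.
Totals: Δreserves = +$270B, Δdeposits = +$148B.
Δrequired reserves = 3% × +$148B = +$4.44B.
Δexcess reserves = Δreserves − Δrequired = +$270B − (+$4.44B) = +$265.56 billion.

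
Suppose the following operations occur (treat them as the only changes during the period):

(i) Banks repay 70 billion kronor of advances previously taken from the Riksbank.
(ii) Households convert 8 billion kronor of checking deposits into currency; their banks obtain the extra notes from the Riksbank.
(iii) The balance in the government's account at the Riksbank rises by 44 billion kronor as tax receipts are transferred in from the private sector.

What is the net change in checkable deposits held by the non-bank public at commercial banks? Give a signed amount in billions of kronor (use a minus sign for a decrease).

-52 billion

Riksbank balance sheet:
  Assets:      Loans to banks −70B
  Liabilities: Bank reserves −122B, Currency in circulation +8B, Government deposits +44B
Commercial banking system:
  Assets:      Reserves at CB −122B
  Liabilities: Checkable deposits −52B, Borrowings from CB −70B
So the change in checkable deposits held by the non-bank public at commercial banks is -52 billion.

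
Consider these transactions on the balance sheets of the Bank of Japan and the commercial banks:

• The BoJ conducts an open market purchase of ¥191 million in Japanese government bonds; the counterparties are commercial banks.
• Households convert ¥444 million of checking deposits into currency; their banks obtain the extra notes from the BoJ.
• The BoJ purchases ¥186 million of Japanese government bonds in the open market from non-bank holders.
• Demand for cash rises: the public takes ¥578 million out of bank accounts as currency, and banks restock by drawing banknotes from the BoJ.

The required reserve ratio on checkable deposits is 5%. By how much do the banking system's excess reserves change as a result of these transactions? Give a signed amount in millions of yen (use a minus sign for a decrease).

OMO purchase (from banks) ¥191 million: reserves +¥191M, deposits 0.
Currency withdrawal ¥444 million: reserves −¥444M, deposits −¥444M.
Asset purchase (from non-banks) ¥186 million: reserves +¥186M, deposits +¥186M.
Currency withdrawal ¥578 million: reserves −¥578M, deposits −¥578M.
Totals: Δreserves = −¥645M, Δdeposits = −¥836M.
Δrequired reserves = 5% × −¥836M = −¥41.8M.
Δexcess reserves = Δreserves − Δrequired = −¥645M − (−¥41.8M) = -¥603.2 million.

-¥603.2 million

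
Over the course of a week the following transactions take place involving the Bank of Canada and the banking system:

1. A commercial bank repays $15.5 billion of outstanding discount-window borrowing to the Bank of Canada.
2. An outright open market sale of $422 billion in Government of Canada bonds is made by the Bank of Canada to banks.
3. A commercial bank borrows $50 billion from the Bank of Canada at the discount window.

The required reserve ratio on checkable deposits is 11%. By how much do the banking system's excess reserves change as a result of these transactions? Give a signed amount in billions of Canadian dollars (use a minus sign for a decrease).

Discount-window repayment $15.5 billion: reserves −$15.5B, deposits 0.
OMO sale (to banks) $422 billion: reserves −$422B, deposits 0.
Discount-window loan $50 billion: reserves +$50B, deposits 0.
Totals: Δreserves = −$387.5B, Δdeposits = 0.
Δrequired reserves = 11% × 0 = 0.
Δexcess reserves = Δreserves − Δrequired = −$387.5B − (0) = -$387.5 billion.

-$387.5 billion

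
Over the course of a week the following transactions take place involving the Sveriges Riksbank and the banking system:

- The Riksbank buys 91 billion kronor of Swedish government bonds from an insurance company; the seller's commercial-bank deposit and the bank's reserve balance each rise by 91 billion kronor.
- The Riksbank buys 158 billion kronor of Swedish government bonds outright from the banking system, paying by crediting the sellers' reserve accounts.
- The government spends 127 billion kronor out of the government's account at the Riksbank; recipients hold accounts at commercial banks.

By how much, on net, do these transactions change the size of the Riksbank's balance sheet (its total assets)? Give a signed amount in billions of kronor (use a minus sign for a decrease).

+249 billion

Asset purchase (from non-banks) 91 billion kronor: a Riksbank asset is acquired → +91B.
OMO purchase (from banks) 158 billion kronor: a Riksbank asset is acquired → +158B.
Government spending 127 billion kronor: only the composition of liabilities changes → 0.
Net: 91 + 158 + 0 = +249 billion.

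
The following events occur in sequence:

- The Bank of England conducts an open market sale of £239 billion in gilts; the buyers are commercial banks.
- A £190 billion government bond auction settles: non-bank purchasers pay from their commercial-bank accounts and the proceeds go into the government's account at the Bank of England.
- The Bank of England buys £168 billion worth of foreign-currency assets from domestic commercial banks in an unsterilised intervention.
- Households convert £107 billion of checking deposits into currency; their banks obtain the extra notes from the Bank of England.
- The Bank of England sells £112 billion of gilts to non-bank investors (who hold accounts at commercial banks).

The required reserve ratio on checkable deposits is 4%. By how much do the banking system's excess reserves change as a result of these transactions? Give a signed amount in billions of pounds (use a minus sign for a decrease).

-£463.64 billion

OMO sale (to banks) £239 billion: reserves −£239B, deposits 0.
Government account inflow £190 billion: reserves −£190B, deposits −£190B.
FX purchase £168 billion: reserves +£168B, deposits 0.
Currency withdrawal £107 billion: reserves −£107B, deposits −£107B.
Asset sale (to non-banks) £112 billion: reserves −£112B, deposits −£112B.
Totals: Δreserves = −£480B, Δdeposits = −£409B.
Δrequired reserves = 4% × −£409B = −£16.36B.
Δexcess reserves = Δreserves − Δrequired = −£480B − (−£16.36B) = -£463.64 billion.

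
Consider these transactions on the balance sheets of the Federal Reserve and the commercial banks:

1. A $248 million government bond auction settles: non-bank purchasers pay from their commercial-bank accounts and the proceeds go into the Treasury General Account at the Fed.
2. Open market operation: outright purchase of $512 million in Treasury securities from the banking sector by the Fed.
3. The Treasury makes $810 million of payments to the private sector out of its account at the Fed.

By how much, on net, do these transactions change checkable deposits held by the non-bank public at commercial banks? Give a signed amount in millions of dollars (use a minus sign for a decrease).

Fed balance sheet:
  Assets:      Securities +$512M
  Liabilities: Bank reserves +$1074M, Government deposits −$562M
Commercial banking system:
  Assets:      Reserves at CB +$1074M, Securities −$512M
  Liabilities: Checkable deposits +$562M
So the change in checkable deposits held by the non-bank public at commercial banks is +$562 million.

+$562 million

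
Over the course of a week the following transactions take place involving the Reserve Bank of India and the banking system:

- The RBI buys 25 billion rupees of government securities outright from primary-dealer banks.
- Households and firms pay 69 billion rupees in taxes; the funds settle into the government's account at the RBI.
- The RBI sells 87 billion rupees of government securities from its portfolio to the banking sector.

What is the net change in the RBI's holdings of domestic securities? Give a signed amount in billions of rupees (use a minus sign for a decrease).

OMO purchase (from banks) 25 billion rupees: securities added to the RBI's portfolio → +25B.
Government account inflow 69 billion rupees: the RBI's securities portfolio is untouched → 0.
OMO sale (to banks) 87 billion rupees: securities removed from the RBI's portfolio → −87B.
Net: 25 + 0 − 87 = -62 billion.

-62 billion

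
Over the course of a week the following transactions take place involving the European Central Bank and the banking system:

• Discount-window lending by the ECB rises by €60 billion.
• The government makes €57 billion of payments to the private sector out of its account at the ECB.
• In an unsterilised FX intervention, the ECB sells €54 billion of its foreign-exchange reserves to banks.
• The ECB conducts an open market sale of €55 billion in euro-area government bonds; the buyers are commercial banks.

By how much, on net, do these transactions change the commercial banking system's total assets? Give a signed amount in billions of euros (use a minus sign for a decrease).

Discount-window loan €60 billion: bank balance sheets expand → +€60B.
Government spending €57 billion: bank balance sheets expand → +€57B.
FX sale €54 billion: just an asset swap on bank balance sheets → 0.
OMO sale (to banks) €55 billion: just an asset swap on bank balance sheets → 0.
Net: 60 + 57 + 0 + 0 = +€117 billion.

+€117 billion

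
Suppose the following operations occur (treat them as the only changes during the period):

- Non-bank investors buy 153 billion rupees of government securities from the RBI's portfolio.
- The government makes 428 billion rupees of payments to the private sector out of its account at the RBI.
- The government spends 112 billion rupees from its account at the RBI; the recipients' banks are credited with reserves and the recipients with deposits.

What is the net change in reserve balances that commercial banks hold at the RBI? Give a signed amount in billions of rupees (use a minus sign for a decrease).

RBI balance sheet:
  Assets:      Securities −153B
  Liabilities: Bank reserves +387B, Government deposits −540B
So the change in reserve balances that commercial banks hold at the RBI is +387 billion.

+387 billion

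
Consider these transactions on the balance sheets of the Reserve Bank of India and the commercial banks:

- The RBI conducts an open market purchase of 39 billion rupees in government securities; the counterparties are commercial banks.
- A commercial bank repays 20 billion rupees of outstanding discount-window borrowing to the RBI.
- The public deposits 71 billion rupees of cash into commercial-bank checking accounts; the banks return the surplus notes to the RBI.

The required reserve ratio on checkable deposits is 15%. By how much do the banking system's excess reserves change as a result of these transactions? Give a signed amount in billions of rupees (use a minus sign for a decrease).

OMO purchase (from banks) 39 billion rupees: reserves +39B, deposits 0.
Discount-window repayment 20 billion rupees: reserves −20B, deposits 0.
Currency deposit 71 billion rupees: reserves +71B, deposits +71B.
Totals: Δreserves = +90B, Δdeposits = +71B.
Δrequired reserves = 15% × +71B = +10.65B.
Δexcess reserves = Δreserves − Δrequired = +90B − (+10.65B) = +79.35 billion.

+79.35 billion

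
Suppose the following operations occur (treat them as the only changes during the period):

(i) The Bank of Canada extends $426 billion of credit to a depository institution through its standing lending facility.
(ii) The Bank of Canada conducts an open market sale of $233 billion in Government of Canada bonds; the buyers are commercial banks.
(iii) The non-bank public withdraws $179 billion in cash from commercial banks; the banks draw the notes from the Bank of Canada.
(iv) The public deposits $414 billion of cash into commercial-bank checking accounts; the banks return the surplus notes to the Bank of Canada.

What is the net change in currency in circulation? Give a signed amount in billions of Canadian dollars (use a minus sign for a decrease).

-$235 billion

Discount-window loan $426 billion: no currency enters or leaves circulation → 0.
OMO sale (to banks) $233 billion: no currency enters or leaves circulation → 0.
Currency withdrawal $179 billion: notes leave the central bank → +$179B.
Currency deposit $414 billion: notes return to the central bank → −$414B.
Net: 0 + 0 + 179 − 414 = -$235 billion.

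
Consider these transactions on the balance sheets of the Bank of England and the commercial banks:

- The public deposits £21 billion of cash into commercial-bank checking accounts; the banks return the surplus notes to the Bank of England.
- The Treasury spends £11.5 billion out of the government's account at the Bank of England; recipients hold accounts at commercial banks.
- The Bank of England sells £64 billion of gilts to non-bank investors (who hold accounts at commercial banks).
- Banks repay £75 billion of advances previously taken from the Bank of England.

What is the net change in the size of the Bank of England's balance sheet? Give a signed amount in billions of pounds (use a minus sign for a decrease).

Bank of England balance sheet:
  Assets:      Securities −£64B, Loans to banks −£75B
  Liabilities: Bank reserves −£106.5B, Currency in circulation −£21B, Government deposits −£11.5B
Change in total Bank of England assets = -£139 billion.

-£139 billion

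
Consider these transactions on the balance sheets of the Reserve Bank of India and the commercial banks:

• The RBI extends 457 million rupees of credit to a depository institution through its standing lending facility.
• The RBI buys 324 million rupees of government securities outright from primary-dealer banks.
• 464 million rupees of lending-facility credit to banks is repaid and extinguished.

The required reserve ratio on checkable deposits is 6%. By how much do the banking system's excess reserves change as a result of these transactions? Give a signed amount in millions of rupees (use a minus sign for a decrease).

+317 million

Discount-window loan 457 million rupees: reserves +457M, deposits 0.
OMO purchase (from banks) 324 million rupees: reserves +324M, deposits 0.
Discount-window repayment 464 million rupees: reserves −464M, deposits 0.
Totals: Δreserves = +317M, Δdeposits = 0.
Δrequired reserves = 6% × 0 = 0.
Δexcess reserves = Δreserves − Δrequired = +317M − (0) = +317 million.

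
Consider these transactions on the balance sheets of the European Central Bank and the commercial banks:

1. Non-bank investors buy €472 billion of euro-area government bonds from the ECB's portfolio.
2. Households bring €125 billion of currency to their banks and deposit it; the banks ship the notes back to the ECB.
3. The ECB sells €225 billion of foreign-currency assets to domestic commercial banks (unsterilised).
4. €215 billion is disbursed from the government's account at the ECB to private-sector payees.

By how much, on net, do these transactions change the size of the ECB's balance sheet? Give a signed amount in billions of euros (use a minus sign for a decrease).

-€697 billion

Asset sale (to non-banks) €472 billion: an ECB asset is shed → −€472B.
Currency deposit €125 billion: only the composition of liabilities changes → 0.
FX sale €225 billion: an ECB asset is shed → −€225B.
Government spending €215 billion: only the composition of liabilities changes → 0.
Net: −472 + 0 − 225 + 0 = -€697 billion.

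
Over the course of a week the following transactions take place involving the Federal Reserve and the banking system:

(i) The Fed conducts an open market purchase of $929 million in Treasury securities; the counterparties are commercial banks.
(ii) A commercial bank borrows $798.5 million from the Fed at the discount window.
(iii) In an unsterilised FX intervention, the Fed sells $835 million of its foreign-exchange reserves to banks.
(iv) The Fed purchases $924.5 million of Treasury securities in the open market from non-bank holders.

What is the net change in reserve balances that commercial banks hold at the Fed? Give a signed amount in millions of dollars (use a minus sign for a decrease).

OMO purchase (from banks) $929 million: the Fed pays by crediting reserve accounts → +$929M.
Discount-window loan $798.5 million: the loan is credited to the bank's reserve account → +$798.5M.
FX sale $835 million: the buying banks pay out of their reserve balances → −$835M.
Asset purchase (from non-banks) $924.5 million: the Fed pays by crediting reserve accounts → +$924.5M.
Net: 929 + 798.5 − 835 + 924.5 = +$1817 million.

+$1817 million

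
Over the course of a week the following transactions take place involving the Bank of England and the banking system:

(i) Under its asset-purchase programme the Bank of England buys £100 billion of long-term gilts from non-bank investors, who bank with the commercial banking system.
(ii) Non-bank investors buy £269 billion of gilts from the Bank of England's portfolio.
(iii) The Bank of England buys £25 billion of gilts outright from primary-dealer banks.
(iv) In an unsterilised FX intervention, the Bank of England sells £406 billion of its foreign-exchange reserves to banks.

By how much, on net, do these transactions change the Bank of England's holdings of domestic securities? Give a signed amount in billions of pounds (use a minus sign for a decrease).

Asset purchase (from non-banks) £100 billion: securities added to the Bank of England's portfolio → +£100B.
Asset sale (to non-banks) £269 billion: securities removed from the Bank of England's portfolio → −£269B.
OMO purchase (from banks) £25 billion: securities added to the Bank of England's portfolio → +£25B.
FX sale £406 billion: the Bank of England's securities portfolio is untouched → 0.
Net: 100 − 269 + 25 + 0 = -£144 billion.

-£144 billion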